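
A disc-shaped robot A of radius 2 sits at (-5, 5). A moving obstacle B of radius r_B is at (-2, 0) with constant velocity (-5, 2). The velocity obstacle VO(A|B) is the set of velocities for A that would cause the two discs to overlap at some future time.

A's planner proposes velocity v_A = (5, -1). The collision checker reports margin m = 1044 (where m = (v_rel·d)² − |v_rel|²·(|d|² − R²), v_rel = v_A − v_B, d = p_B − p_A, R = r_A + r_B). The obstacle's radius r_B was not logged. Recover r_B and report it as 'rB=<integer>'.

m = 1044
d = (3, -5);  v_rel = (10, -3),  |v_rel|² = 109
v_rel×d = (10)·(-5) − (-3)·(3) = -41
since m = R²·109 − (-41)²:  R² = (1681 + 1044) / 109 = 25
R = √25 = 5  ⇒  r_B = 5 − 2 = 3

rB=3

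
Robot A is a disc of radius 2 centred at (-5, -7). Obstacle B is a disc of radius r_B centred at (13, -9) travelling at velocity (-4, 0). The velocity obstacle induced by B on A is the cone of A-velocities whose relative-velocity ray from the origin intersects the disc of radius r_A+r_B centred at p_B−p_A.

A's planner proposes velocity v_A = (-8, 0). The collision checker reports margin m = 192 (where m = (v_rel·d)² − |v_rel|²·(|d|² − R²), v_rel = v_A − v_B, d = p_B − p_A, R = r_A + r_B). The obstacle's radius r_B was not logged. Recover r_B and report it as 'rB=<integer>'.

m = 192
d = (18, -2);  v_rel = (-4, 0),  |v_rel|² = 16
v_rel×d = (-4)·(-2) − (0)·(18) = 8
since m = R²·16 − 8²:  R² = (64 + 192) / 16 = 16
R = √16 = 4  ⇒  r_B = 4 − 2 = 2

rB=2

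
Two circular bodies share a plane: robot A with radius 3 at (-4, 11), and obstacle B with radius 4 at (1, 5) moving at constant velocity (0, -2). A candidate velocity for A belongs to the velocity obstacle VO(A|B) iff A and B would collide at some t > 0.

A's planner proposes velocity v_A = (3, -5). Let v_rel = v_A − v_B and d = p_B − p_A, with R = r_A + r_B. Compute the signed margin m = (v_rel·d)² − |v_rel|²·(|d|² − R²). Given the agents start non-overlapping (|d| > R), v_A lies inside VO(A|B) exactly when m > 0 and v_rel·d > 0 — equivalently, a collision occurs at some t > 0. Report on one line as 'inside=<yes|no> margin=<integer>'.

d = (5, -6),  |d|² = 61;  R = 3+4 = 7,  c = 61−7² = 12
v_rel = (3, -3),  |v_rel|² = 18;  v_rel·d = (3)·(5) + (-3)·(-6) = 33
18·t² − 66·t + 12 = 0  ⇒  m = 33² − 18·12 = 873
m = 873 > 0,  v_rel·d = 33 > 0  ⇒  inside

inside=yes margin=873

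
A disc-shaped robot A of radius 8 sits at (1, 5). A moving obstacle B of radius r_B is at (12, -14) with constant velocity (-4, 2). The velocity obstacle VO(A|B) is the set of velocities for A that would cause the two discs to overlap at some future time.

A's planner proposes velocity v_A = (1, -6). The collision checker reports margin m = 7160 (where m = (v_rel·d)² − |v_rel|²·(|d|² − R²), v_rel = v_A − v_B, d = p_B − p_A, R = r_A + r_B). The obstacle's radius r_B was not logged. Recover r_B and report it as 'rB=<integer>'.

m = 7160
d = (11, -19);  v_rel = (5, -8),  |v_rel|² = 89
v_rel×d = (5)·(-19) − (-8)·(11) = -7
since m = R²·89 − (-7)²:  R² = (49 + 7160) / 89 = 81
R = √81 = 9  ⇒  r_B = 9 − 8 = 1

rB=1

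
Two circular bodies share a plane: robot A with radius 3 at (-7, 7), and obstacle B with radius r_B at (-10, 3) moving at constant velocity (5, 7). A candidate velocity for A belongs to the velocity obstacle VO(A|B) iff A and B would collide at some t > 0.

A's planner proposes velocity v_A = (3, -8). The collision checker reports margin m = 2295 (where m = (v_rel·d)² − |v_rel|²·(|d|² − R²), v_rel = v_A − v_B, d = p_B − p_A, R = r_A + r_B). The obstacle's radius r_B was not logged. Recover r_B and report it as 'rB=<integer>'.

m = 2295
d = (-3, -4);  v_rel = (-2, -15),  |v_rel|² = 229
v_rel×d = (-2)·(-4) − (-15)·(-3) = -37
since m = R²·229 − (-37)²:  R² = (1369 + 2295) / 229 = 16
R = √16 = 4  ⇒  r_B = 4 − 3 = 1

rB=1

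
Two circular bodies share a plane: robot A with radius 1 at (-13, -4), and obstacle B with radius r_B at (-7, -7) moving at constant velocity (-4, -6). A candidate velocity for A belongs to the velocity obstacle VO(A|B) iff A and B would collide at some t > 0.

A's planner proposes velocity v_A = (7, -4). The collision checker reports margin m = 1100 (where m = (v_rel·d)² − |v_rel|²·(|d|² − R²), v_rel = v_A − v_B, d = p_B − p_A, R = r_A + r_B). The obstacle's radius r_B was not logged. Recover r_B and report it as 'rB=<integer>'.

m = 1100
d = (6, -3);  v_rel = (11, 2),  |v_rel|² = 125
v_rel×d = (11)·(-3) − (2)·(6) = -45
since m = R²·125 − (-45)²:  R² = (2025 + 1100) / 125 = 25
R = √25 = 5  ⇒  r_B = 5 − 1 = 4

rB=4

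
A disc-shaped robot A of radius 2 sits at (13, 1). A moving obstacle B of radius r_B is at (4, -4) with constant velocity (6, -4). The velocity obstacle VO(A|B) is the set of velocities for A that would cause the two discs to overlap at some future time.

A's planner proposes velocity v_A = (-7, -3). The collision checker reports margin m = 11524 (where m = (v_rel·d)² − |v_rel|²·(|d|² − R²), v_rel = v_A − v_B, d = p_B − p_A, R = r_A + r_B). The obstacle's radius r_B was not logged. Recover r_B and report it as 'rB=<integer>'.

m = 11524
d = (-9, -5);  v_rel = (-13, 1),  |v_rel|² = 170
v_rel×d = (-13)·(-5) − (1)·(-9) = 74
since m = R²·170 − 74²:  R² = (5476 + 11524) / 170 = 100
R = √100 = 10  ⇒  r_B = 10 − 2 = 8

rB=8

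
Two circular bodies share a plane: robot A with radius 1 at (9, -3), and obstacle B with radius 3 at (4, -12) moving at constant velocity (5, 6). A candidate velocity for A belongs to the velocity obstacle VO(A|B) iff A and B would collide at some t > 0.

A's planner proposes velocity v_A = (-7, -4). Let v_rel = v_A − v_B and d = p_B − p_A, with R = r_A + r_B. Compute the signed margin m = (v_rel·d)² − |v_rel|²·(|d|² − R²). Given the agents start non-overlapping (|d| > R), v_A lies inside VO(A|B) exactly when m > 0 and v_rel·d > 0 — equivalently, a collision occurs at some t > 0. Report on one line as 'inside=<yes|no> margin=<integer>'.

d = (-5, -9),  |d|² = 106;  R = 1+3 = 4,  c = 106−4² = 90
v_rel = (-12, -10),  |v_rel|² = 244;  v_rel·d = (-12)·(-5) + (-10)·(-9) = 150
244·t² − 300·t + 90 = 0  ⇒  m = 150² − 244·90 = 540
m = 540 > 0,  v_rel·d = 150 > 0  ⇒  inside

inside=yes margin=540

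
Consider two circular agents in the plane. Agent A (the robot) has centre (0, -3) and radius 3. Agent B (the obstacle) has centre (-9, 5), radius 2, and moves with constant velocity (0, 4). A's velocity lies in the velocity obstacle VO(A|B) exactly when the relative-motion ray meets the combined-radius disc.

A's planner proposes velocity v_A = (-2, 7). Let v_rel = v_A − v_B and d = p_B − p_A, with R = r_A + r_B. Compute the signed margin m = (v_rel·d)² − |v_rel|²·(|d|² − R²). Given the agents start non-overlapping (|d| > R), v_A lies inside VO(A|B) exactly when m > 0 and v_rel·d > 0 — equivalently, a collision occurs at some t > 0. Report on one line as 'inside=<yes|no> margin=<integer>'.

d = (-9, 8),  |d|² = 145;  R = 3+2 = 5,  c = 145−5² = 120
v_rel = (-2, 3),  |v_rel|² = 13;  v_rel·d = (-2)·(-9) + (3)·(8) = 42
13·t² − 84·t + 120 = 0  ⇒  m = 42² − 13·120 = 204
m = 204 > 0,  v_rel·d = 42 > 0  ⇒  inside

inside=yes margin=204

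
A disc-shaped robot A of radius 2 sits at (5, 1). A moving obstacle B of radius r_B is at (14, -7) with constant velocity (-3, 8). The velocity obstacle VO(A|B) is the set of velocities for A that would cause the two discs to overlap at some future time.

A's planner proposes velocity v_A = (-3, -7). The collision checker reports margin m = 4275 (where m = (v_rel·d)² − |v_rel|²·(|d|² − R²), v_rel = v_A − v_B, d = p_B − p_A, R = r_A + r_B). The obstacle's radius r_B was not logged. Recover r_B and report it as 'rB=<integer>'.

m = 4275
d = (9, -8);  v_rel = (0, -15),  |v_rel|² = 225
v_rel×d = (0)·(-8) − (-15)·(9) = 135
since m = R²·225 − 135²:  R² = (18225 + 4275) / 225 = 100
R = √100 = 10  ⇒  r_B = 10 − 2 = 8

rB=8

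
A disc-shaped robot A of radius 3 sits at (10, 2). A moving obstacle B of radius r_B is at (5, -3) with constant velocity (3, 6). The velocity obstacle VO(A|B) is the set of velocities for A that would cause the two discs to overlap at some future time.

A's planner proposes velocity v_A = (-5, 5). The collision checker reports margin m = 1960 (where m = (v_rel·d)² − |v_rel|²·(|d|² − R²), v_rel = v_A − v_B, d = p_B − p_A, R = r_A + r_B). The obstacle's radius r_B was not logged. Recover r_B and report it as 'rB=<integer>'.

m = 1960
d = (-5, -5);  v_rel = (-8, -1),  |v_rel|² = 65
v_rel×d = (-8)·(-5) − (-1)·(-5) = 35
since m = R²·65 − 35²:  R² = (1225 + 1960) / 65 = 49
R = √49 = 7  ⇒  r_B = 7 − 3 = 4

rB=4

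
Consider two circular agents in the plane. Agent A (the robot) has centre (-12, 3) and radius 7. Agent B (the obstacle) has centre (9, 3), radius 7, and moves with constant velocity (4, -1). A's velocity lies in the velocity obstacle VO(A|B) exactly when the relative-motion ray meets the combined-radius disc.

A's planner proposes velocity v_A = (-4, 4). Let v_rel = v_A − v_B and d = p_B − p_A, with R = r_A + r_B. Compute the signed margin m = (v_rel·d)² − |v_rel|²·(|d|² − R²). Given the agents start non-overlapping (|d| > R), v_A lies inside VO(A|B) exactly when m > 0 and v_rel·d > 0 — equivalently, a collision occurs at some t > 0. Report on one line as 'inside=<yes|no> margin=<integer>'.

d = (21, 0),  |d|² = 441;  R = 7+7 = 14,  c = 441−14² = 245
v_rel = (-8, 5),  |v_rel|² = 89;  v_rel·d = (-8)·(21) + (5)·(0) = -168
89·t² + 336·t + 245 = 0  ⇒  m = (-168)² − 89·245 = 6419
m = 6419 > 0,  v_rel·d = -168 < 0  ⇒  outside

inside=no margin=6419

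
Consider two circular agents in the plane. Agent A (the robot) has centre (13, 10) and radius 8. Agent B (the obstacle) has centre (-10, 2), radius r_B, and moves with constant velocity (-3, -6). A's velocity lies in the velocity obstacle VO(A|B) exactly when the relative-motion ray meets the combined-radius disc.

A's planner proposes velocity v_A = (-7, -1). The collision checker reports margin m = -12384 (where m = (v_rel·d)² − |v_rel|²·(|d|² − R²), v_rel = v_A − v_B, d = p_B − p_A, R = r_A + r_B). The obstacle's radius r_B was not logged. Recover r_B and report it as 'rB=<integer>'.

m = -12384
d = (-23, -8);  v_rel = (-4, 5),  |v_rel|² = 41
v_rel×d = (-4)·(-8) − (5)·(-23) = 147
since m = R²·41 − 147²:  R² = (21609 + -12384) / 41 = 225
R = √225 = 15  ⇒  r_B = 15 − 8 = 7

rB=7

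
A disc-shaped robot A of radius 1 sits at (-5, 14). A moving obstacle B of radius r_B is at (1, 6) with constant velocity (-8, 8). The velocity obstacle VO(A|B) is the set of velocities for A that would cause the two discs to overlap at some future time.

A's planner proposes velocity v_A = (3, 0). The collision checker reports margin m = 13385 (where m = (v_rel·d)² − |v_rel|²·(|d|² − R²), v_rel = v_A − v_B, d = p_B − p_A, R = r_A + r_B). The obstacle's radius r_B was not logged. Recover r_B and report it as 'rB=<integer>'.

m = 13385
d = (6, -8);  v_rel = (11, -8),  |v_rel|² = 185
v_rel×d = (11)·(-8) − (-8)·(6) = -40
since m = R²·185 − (-40)²:  R² = (1600 + 13385) / 185 = 81
R = √81 = 9  ⇒  r_B = 9 − 1 = 8

rB=8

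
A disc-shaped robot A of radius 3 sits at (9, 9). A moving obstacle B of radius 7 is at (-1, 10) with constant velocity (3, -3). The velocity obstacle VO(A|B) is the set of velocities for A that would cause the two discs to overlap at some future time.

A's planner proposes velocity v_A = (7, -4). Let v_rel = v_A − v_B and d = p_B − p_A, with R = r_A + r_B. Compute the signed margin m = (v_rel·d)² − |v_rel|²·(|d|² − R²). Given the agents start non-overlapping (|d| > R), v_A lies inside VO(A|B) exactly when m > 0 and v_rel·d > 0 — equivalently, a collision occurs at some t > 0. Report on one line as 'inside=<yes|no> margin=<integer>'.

d = (-10, 1),  |d|² = 101;  R = 3+7 = 10,  c = 101−10² = 1
v_rel = (4, -1),  |v_rel|² = 17;  v_rel·d = (4)·(-10) + (-1)·(1) = -41
17·t² + 82·t + 1 = 0  ⇒  m = (-41)² − 17·1 = 1664
m = 1664 > 0,  v_rel·d = -41 < 0  ⇒  outside

inside=no margin=1664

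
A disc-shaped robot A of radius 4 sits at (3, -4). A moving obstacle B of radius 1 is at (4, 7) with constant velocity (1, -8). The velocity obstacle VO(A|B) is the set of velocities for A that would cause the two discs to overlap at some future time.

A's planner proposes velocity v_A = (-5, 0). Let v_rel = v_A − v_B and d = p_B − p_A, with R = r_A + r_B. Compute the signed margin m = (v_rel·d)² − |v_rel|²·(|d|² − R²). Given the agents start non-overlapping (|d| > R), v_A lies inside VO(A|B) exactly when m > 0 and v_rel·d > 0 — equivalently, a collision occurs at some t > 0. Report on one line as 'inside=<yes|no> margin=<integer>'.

d = (1, 11),  |d|² = 122;  R = 4+1 = 5,  c = 122−5² = 97
v_rel = (-6, 8),  |v_rel|² = 100;  v_rel·d = (-6)·(1) + (8)·(11) = 82
100·t² − 164·t + 97 = 0  ⇒  m = 82² − 100·97 = -2976
m = -2976 < 0,  v_rel·d = 82 > 0  ⇒  outside

inside=no margin=-2976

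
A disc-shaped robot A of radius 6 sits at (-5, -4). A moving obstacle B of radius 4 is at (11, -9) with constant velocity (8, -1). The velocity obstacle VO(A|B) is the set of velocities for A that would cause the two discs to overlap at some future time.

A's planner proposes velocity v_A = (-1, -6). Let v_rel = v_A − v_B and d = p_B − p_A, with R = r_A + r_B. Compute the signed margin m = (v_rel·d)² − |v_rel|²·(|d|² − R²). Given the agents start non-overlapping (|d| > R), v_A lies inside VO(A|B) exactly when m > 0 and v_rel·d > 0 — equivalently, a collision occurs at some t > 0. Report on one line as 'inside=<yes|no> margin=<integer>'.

d = (16, -5),  |d|² = 281;  R = 6+4 = 10,  c = 281−10² = 181
v_rel = (-9, -5),  |v_rel|² = 106;  v_rel·d = (-9)·(16) + (-5)·(-5) = -119
106·t² + 238·t + 181 = 0  ⇒  m = (-119)² − 106·181 = -5025
m = -5025 < 0,  v_rel·d = -119 < 0  ⇒  outside

inside=no margin=-5025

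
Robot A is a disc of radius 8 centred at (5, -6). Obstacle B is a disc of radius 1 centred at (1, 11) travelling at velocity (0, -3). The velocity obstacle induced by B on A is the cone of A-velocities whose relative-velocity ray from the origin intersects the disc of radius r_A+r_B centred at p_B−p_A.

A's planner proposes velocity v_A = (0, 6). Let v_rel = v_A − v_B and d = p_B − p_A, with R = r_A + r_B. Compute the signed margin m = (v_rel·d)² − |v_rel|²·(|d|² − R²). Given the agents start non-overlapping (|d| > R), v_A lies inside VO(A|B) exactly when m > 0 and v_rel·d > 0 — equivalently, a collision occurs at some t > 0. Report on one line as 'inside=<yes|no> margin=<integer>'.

d = (-4, 17),  |d|² = 305;  R = 8+1 = 9,  c = 305−9² = 224
v_rel = (0, 9),  |v_rel|² = 81;  v_rel·d = (0)·(-4) + (9)·(17) = 153
81·t² − 306·t + 224 = 0  ⇒  m = 153² − 81·224 = 5265
m = 5265 > 0,  v_rel·d = 153 > 0  ⇒  inside

inside=yes margin=5265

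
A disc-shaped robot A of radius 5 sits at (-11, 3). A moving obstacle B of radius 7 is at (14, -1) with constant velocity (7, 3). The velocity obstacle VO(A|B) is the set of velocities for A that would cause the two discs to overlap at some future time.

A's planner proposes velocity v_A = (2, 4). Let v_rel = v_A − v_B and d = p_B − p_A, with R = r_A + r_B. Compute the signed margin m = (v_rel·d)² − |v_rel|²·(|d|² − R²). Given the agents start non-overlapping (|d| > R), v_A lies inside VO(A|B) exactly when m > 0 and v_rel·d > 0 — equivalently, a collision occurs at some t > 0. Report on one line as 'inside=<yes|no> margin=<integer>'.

d = (25, -4),  |d|² = 641;  R = 5+7 = 12,  c = 641−12² = 497
v_rel = (-5, 1),  |v_rel|² = 26;  v_rel·d = (-5)·(25) + (1)·(-4) = -129
26·t² + 258·t + 497 = 0  ⇒  m = (-129)² − 26·497 = 3719
m = 3719 > 0,  v_rel·d = -129 < 0  ⇒  outside

inside=no margin=3719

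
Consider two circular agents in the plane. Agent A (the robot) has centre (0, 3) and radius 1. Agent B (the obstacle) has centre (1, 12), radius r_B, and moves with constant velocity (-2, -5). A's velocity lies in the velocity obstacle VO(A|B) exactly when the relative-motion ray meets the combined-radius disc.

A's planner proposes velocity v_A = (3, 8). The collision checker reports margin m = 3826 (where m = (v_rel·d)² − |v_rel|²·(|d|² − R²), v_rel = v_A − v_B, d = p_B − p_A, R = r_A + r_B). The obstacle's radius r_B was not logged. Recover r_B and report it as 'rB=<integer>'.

m = 3826
d = (1, 9);  v_rel = (5, 13),  |v_rel|² = 194
v_rel×d = (5)·(9) − (13)·(1) = 32
since m = R²·194 − 32²:  R² = (1024 + 3826) / 194 = 25
R = √25 = 5  ⇒  r_B = 5 − 1 = 4

rB=4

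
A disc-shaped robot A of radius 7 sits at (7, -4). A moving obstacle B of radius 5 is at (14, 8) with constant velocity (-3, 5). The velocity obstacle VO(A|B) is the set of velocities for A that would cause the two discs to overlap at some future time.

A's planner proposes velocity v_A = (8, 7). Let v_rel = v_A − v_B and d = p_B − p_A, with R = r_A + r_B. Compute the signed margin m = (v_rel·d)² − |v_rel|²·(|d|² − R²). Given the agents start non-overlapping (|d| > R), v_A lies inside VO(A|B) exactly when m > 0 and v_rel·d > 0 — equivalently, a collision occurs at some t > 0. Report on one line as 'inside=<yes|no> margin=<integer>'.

d = (7, 12),  |d|² = 193;  R = 7+5 = 12,  c = 193−12² = 49
v_rel = (11, 2),  |v_rel|² = 125;  v_rel·d = (11)·(7) + (2)·(12) = 101
125·t² − 202·t + 49 = 0  ⇒  m = 101² − 125·49 = 4076
m = 4076 > 0,  v_rel·d = 101 > 0  ⇒  inside

inside=yes margin=4076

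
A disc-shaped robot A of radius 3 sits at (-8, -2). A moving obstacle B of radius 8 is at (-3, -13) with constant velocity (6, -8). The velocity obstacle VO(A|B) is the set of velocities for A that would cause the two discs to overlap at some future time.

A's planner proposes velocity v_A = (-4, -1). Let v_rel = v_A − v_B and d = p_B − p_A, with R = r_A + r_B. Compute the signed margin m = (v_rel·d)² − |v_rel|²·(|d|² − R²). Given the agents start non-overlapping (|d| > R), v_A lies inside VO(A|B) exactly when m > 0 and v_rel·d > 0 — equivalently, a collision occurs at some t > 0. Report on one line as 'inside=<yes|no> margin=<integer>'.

d = (5, -11),  |d|² = 146;  R = 3+8 = 11,  c = 146−11² = 25
v_rel = (-10, 7),  |v_rel|² = 149;  v_rel·d = (-10)·(5) + (7)·(-11) = -127
149·t² + 254·t + 25 = 0  ⇒  m = (-127)² − 149·25 = 12404
m = 12404 > 0,  v_rel·d = -127 < 0  ⇒  outside

inside=no margin=12404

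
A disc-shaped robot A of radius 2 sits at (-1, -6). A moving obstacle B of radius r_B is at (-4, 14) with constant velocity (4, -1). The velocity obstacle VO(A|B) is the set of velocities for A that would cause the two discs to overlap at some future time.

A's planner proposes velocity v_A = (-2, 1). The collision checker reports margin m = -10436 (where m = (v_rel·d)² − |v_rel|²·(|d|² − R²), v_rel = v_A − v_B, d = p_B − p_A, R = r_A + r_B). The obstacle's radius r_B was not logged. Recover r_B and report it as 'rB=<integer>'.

m = -10436
d = (-3, 20);  v_rel = (-6, 2),  |v_rel|² = 40
v_rel×d = (-6)·(20) − (2)·(-3) = -114
since m = R²·40 − (-114)²:  R² = (12996 + -10436) / 40 = 64
R = √64 = 8  ⇒  r_B = 8 − 2 = 6

rB=6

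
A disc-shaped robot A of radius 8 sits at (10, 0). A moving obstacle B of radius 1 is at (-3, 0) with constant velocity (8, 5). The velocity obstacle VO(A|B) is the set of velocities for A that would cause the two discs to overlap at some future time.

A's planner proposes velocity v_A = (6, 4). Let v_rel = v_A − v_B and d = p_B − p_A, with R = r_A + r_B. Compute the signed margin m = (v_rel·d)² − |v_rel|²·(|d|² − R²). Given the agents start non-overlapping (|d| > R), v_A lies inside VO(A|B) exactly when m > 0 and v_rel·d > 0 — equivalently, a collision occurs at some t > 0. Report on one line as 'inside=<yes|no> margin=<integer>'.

d = (-13, 0),  |d|² = 169;  R = 8+1 = 9,  c = 169−9² = 88
v_rel = (-2, -1),  |v_rel|² = 5;  v_rel·d = (-2)·(-13) + (-1)·(0) = 26
5·t² − 52·t + 88 = 0  ⇒  m = 26² − 5·88 = 236
m = 236 > 0,  v_rel·d = 26 > 0  ⇒  inside

inside=yes margin=236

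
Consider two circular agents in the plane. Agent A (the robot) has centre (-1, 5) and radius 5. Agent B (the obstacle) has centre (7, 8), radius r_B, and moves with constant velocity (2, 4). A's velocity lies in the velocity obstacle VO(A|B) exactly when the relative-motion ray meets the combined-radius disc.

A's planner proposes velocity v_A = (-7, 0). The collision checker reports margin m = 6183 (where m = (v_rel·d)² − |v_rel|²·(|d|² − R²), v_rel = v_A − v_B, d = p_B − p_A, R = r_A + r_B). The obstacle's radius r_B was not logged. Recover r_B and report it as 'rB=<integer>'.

m = 6183
d = (8, 3);  v_rel = (-9, -4),  |v_rel|² = 97
v_rel×d = (-9)·(3) − (-4)·(8) = 5
since m = R²·97 − 5²:  R² = (25 + 6183) / 97 = 64
R = √64 = 8  ⇒  r_B = 8 − 5 = 3

rB=3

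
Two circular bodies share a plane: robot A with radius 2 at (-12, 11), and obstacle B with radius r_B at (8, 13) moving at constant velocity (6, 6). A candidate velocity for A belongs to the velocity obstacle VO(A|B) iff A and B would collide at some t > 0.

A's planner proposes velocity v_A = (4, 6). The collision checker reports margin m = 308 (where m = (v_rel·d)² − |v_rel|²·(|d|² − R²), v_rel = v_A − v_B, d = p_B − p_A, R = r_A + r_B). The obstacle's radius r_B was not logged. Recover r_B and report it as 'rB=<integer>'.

m = 308
d = (20, 2);  v_rel = (-2, 0),  |v_rel|² = 4
v_rel×d = (-2)·(2) − (0)·(20) = -4
since m = R²·4 − (-4)²:  R² = (16 + 308) / 4 = 81
R = √81 = 9  ⇒  r_B = 9 − 2 = 7

rB=7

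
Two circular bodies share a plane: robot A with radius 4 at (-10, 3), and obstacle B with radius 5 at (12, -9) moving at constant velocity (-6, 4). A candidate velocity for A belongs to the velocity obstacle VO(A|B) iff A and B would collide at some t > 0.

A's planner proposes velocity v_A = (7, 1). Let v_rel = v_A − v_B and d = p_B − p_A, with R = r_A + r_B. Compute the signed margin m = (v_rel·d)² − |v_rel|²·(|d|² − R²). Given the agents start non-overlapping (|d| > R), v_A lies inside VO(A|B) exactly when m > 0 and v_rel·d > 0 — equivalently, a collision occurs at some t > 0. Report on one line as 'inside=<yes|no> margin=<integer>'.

d = (22, -12),  |d|² = 628;  R = 4+5 = 9,  c = 628−9² = 547
v_rel = (13, -3),  |v_rel|² = 178;  v_rel·d = (13)·(22) + (-3)·(-12) = 322
178·t² − 644·t + 547 = 0  ⇒  m = 322² − 178·547 = 6318
m = 6318 > 0,  v_rel·d = 322 > 0  ⇒  inside

inside=yes margin=6318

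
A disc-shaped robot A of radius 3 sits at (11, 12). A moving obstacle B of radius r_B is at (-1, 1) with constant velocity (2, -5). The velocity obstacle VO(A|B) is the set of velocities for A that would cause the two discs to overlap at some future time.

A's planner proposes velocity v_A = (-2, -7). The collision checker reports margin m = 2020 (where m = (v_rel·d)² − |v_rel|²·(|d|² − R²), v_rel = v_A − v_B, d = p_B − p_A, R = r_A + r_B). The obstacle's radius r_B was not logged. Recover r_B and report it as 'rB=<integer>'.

m = 2020
d = (-12, -11);  v_rel = (-4, -2),  |v_rel|² = 20
v_rel×d = (-4)·(-11) − (-2)·(-12) = 20
since m = R²·20 − 20²:  R² = (400 + 2020) / 20 = 121
R = √121 = 11  ⇒  r_B = 11 − 3 = 8

rB=8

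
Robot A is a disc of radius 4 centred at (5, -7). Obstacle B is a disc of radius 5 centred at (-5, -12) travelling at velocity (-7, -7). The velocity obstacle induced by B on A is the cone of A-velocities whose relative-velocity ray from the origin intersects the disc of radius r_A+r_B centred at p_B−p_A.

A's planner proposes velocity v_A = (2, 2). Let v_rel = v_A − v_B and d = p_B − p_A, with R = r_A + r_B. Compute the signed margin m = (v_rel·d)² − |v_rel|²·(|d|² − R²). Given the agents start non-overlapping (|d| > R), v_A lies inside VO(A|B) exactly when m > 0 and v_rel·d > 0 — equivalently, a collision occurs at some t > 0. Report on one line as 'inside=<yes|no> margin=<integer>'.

d = (-10, -5),  |d|² = 125;  R = 4+5 = 9,  c = 125−9² = 44
v_rel = (9, 9),  |v_rel|² = 162;  v_rel·d = (9)·(-10) + (9)·(-5) = -135
162·t² + 270·t + 44 = 0  ⇒  m = (-135)² − 162·44 = 11097
m = 11097 > 0,  v_rel·d = -135 < 0  ⇒  outside

inside=no margin=11097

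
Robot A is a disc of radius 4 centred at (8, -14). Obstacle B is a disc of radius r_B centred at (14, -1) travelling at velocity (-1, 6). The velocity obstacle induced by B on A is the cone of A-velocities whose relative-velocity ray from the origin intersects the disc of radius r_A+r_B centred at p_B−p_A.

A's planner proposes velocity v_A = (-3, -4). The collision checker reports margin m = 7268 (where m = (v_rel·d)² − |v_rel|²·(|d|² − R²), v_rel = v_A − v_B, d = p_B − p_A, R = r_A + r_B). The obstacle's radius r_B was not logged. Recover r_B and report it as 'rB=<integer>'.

m = 7268
d = (6, 13);  v_rel = (-2, -10),  |v_rel|² = 104
v_rel×d = (-2)·(13) − (-10)·(6) = 34
since m = R²·104 − 34²:  R² = (1156 + 7268) / 104 = 81
R = √81 = 9  ⇒  r_B = 9 − 4 = 5

rB=5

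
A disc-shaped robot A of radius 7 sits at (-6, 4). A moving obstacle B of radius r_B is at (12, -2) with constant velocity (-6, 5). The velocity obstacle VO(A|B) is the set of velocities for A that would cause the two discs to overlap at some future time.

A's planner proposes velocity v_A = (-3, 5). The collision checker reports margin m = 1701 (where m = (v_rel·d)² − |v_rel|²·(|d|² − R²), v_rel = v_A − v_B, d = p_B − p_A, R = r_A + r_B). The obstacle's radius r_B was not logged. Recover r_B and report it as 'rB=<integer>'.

m = 1701
d = (18, -6);  v_rel = (3, 0),  |v_rel|² = 9
v_rel×d = (3)·(-6) − (0)·(18) = -18
since m = R²·9 − (-18)²:  R² = (324 + 1701) / 9 = 225
R = √225 = 15  ⇒  r_B = 15 − 7 = 8

rB=8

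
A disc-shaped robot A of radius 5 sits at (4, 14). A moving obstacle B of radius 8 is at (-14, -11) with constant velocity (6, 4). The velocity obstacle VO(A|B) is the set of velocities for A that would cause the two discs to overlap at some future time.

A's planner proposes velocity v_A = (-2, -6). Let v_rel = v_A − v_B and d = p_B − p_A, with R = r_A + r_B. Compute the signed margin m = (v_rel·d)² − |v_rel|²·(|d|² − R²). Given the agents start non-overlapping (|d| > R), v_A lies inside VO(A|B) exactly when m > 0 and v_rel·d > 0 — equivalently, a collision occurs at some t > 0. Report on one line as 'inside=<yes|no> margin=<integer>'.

d = (-18, -25),  |d|² = 949;  R = 5+8 = 13,  c = 949−13² = 780
v_rel = (-8, -10),  |v_rel|² = 164;  v_rel·d = (-8)·(-18) + (-10)·(-25) = 394
164·t² − 788·t + 780 = 0  ⇒  m = 394² − 164·780 = 27316
m = 27316 > 0,  v_rel·d = 394 > 0  ⇒  inside

inside=yes margin=27316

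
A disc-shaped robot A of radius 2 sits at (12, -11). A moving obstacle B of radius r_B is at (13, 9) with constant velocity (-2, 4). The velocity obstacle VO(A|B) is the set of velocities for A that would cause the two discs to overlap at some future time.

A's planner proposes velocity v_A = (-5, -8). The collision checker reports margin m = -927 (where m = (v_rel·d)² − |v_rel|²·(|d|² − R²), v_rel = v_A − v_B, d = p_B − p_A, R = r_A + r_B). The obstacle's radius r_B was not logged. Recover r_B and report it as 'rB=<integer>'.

m = -927
d = (1, 20);  v_rel = (-3, -12),  |v_rel|² = 153
v_rel×d = (-3)·(20) − (-12)·(1) = -48
since m = R²·153 − (-48)²:  R² = (2304 + -927) / 153 = 9
R = √9 = 3  ⇒  r_B = 3 − 2 = 1

rB=1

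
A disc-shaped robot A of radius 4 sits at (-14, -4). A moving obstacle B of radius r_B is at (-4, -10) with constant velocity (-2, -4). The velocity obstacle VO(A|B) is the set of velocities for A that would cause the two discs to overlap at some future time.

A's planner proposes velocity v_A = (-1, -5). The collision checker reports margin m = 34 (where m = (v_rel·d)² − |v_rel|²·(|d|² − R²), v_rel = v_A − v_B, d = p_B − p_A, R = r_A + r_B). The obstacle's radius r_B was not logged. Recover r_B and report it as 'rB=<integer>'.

m = 34
d = (10, -6);  v_rel = (1, -1),  |v_rel|² = 2
v_rel×d = (1)·(-6) − (-1)·(10) = 4
since m = R²·2 − 4²:  R² = (16 + 34) / 2 = 25
R = √25 = 5  ⇒  r_B = 5 − 4 = 1

rB=1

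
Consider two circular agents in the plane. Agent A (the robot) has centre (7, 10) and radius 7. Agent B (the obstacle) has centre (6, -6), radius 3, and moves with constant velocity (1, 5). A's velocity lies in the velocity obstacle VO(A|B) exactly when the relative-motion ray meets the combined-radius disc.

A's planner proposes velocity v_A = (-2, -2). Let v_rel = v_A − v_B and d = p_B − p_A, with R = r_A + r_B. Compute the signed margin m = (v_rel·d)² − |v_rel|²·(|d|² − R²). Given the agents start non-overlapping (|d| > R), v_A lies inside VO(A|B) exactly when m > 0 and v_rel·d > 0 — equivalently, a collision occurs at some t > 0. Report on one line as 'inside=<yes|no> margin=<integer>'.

d = (-1, -16),  |d|² = 257;  R = 7+3 = 10,  c = 257−10² = 157
v_rel = (-3, -7),  |v_rel|² = 58;  v_rel·d = (-3)·(-1) + (-7)·(-16) = 115
58·t² − 230·t + 157 = 0  ⇒  m = 115² − 58·157 = 4119
m = 4119 > 0,  v_rel·d = 115 > 0  ⇒  inside

inside=yes margin=4119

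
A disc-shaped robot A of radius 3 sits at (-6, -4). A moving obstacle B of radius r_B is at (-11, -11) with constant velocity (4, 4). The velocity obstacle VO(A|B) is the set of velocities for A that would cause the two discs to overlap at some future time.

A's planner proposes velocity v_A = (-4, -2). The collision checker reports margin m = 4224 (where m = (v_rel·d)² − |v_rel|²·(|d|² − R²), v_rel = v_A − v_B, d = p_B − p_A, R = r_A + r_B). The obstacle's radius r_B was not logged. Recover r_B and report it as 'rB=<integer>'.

m = 4224
d = (-5, -7);  v_rel = (-8, -6),  |v_rel|² = 100
v_rel×d = (-8)·(-7) − (-6)·(-5) = 26
since m = R²·100 − 26²:  R² = (676 + 4224) / 100 = 49
R = √49 = 7  ⇒  r_B = 7 − 3 = 4

rB=4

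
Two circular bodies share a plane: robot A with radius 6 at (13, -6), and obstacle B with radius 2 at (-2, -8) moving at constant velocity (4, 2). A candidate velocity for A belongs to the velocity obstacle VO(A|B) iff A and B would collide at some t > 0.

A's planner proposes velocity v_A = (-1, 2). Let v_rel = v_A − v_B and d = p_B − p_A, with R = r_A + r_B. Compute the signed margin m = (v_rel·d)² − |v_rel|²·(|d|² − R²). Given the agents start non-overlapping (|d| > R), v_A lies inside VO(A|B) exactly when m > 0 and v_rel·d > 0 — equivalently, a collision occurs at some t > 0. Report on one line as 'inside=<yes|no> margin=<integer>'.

d = (-15, -2),  |d|² = 229;  R = 6+2 = 8,  c = 229−8² = 165
v_rel = (-5, 0),  |v_rel|² = 25;  v_rel·d = (-5)·(-15) + (0)·(-2) = 75
25·t² − 150·t + 165 = 0  ⇒  m = 75² − 25·165 = 1500
m = 1500 > 0,  v_rel·d = 75 > 0  ⇒  inside

inside=yes margin=1500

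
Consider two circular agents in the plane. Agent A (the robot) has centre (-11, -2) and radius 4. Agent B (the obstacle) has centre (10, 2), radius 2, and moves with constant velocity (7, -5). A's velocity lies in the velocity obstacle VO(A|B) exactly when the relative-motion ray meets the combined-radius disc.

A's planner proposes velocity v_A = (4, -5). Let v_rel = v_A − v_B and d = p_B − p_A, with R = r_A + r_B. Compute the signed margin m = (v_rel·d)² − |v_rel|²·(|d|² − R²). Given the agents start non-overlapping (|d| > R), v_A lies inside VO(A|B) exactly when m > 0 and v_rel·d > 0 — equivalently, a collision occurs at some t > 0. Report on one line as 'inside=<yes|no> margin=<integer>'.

d = (21, 4),  |d|² = 457;  R = 4+2 = 6,  c = 457−6² = 421
v_rel = (-3, 0),  |v_rel|² = 9;  v_rel·d = (-3)·(21) + (0)·(4) = -63
9·t² + 126·t + 421 = 0  ⇒  m = (-63)² − 9·421 = 180
m = 180 > 0,  v_rel·d = -63 < 0  ⇒  outside

inside=no margin=180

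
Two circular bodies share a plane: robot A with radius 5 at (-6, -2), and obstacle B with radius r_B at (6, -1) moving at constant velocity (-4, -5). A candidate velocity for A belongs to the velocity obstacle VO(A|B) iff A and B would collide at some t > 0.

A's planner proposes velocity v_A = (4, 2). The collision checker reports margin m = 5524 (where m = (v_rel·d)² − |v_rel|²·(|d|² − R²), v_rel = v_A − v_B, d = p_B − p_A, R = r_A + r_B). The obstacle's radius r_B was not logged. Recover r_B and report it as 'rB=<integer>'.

m = 5524
d = (12, 1);  v_rel = (8, 7),  |v_rel|² = 113
v_rel×d = (8)·(1) − (7)·(12) = -76
since m = R²·113 − (-76)²:  R² = (5776 + 5524) / 113 = 100
R = √100 = 10  ⇒  r_B = 10 − 5 = 5

rB=5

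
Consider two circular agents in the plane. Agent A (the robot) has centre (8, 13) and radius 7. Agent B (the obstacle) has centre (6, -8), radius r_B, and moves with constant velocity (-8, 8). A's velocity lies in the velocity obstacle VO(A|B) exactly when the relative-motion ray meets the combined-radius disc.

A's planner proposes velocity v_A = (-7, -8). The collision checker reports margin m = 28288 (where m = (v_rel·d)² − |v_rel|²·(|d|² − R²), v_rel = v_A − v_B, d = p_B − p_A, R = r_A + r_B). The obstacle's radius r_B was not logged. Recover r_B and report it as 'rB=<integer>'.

m = 28288
d = (-2, -21);  v_rel = (1, -16),  |v_rel|² = 257
v_rel×d = (1)·(-21) − (-16)·(-2) = -53
since m = R²·257 − (-53)²:  R² = (2809 + 28288) / 257 = 121
R = √121 = 11  ⇒  r_B = 11 − 7 = 4

rB=4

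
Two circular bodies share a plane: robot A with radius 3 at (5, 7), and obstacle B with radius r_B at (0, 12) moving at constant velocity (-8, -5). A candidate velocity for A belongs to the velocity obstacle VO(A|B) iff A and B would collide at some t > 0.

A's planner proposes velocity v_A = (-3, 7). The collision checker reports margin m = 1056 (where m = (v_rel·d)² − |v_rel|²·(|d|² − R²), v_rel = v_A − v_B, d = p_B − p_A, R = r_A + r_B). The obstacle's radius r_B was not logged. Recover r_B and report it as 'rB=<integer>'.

m = 1056
d = (-5, 5);  v_rel = (5, 12),  |v_rel|² = 169
v_rel×d = (5)·(5) − (12)·(-5) = 85
since m = R²·169 − 85²:  R² = (7225 + 1056) / 169 = 49
R = √49 = 7  ⇒  r_B = 7 − 3 = 4

rB=4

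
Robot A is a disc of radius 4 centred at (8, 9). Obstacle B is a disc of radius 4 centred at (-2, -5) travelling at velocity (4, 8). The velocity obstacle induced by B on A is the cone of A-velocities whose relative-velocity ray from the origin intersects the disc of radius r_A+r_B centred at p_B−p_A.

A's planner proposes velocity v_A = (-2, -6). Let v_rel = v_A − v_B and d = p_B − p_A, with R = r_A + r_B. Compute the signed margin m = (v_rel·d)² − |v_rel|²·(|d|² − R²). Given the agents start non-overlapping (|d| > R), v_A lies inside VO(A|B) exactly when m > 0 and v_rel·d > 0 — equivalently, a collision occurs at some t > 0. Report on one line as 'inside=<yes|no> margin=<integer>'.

d = (-10, -14),  |d|² = 296;  R = 4+4 = 8,  c = 296−8² = 232
v_rel = (-6, -14),  |v_rel|² = 232;  v_rel·d = (-6)·(-10) + (-14)·(-14) = 256
232·t² − 512·t + 232 = 0  ⇒  m = 256² − 232·232 = 11712
m = 11712 > 0,  v_rel·d = 256 > 0  ⇒  inside

inside=yes margin=11712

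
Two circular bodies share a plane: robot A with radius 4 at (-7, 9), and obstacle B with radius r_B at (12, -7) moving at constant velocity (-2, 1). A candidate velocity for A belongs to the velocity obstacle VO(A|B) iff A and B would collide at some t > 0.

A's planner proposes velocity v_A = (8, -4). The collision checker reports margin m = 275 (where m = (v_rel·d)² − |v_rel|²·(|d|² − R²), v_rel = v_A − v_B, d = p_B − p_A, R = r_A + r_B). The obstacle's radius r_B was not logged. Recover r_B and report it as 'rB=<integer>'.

m = 275
d = (19, -16);  v_rel = (10, -5),  |v_rel|² = 125
v_rel×d = (10)·(-16) − (-5)·(19) = -65
since m = R²·125 − (-65)²:  R² = (4225 + 275) / 125 = 36
R = √36 = 6  ⇒  r_B = 6 − 4 = 2

rB=2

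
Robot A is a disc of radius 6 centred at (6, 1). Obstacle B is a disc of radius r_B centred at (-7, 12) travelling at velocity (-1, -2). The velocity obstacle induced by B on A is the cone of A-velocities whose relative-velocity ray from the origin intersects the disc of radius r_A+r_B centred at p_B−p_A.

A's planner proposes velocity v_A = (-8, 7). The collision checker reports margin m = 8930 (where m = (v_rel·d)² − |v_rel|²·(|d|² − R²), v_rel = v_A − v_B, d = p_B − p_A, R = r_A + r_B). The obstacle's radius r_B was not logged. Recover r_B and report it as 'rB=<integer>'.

m = 8930
d = (-13, 11);  v_rel = (-7, 9),  |v_rel|² = 130
v_rel×d = (-7)·(11) − (9)·(-13) = 40
since m = R²·130 − 40²:  R² = (1600 + 8930) / 130 = 81
R = √81 = 9  ⇒  r_B = 9 − 6 = 3

rB=3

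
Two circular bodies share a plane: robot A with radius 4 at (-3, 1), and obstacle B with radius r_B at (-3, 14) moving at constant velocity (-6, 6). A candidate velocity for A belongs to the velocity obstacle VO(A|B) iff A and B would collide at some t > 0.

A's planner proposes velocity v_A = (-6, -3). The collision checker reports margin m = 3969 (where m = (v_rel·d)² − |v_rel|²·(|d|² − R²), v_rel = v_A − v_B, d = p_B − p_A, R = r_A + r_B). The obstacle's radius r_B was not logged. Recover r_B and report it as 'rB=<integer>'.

m = 3969
d = (0, 13);  v_rel = (0, -9),  |v_rel|² = 81
v_rel×d = (0)·(13) − (-9)·(0) = 0
since m = R²·81 − 0²:  R² = (0 + 3969) / 81 = 49
R = √49 = 7  ⇒  r_B = 7 − 4 = 3

rB=3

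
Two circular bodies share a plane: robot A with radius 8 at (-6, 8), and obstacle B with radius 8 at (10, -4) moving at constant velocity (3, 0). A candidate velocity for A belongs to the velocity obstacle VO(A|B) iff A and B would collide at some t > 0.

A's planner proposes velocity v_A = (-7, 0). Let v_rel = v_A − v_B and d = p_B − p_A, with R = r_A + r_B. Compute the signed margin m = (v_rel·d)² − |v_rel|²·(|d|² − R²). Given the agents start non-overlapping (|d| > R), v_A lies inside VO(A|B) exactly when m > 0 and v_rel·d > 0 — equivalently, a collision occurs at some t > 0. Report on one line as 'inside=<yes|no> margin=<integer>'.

d = (16, -12),  |d|² = 400;  R = 8+8 = 16,  c = 400−16² = 144
v_rel = (-10, 0),  |v_rel|² = 100;  v_rel·d = (-10)·(16) + (0)·(-12) = -160
100·t² + 320·t + 144 = 0  ⇒  m = (-160)² − 100·144 = 11200
m = 11200 > 0,  v_rel·d = -160 < 0  ⇒  outside

inside=no margin=11200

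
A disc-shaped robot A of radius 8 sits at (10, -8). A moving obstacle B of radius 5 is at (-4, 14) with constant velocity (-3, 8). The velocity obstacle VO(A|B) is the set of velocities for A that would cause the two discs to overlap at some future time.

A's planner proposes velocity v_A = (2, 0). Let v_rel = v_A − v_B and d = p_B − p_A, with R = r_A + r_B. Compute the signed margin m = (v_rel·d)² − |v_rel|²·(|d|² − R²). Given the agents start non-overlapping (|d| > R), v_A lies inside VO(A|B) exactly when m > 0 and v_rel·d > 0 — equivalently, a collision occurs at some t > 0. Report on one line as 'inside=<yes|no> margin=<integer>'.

d = (-14, 22),  |d|² = 680;  R = 8+5 = 13,  c = 680−13² = 511
v_rel = (5, -8),  |v_rel|² = 89;  v_rel·d = (5)·(-14) + (-8)·(22) = -246
89·t² + 492·t + 511 = 0  ⇒  m = (-246)² − 89·511 = 15037
m = 15037 > 0,  v_rel·d = -246 < 0  ⇒  outside

inside=no margin=15037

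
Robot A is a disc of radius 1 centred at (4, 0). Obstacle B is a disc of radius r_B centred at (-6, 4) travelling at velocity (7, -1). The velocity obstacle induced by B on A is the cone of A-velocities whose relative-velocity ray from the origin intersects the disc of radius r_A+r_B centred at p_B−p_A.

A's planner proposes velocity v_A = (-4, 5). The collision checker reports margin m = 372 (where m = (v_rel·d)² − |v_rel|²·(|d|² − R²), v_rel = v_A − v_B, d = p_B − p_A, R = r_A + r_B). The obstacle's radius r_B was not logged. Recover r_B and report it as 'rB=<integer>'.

m = 372
d = (-10, 4);  v_rel = (-11, 6),  |v_rel|² = 157
v_rel×d = (-11)·(4) − (6)·(-10) = 16
since m = R²·157 − 16²:  R² = (256 + 372) / 157 = 4
R = √4 = 2  ⇒  r_B = 2 − 1 = 1

rB=1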